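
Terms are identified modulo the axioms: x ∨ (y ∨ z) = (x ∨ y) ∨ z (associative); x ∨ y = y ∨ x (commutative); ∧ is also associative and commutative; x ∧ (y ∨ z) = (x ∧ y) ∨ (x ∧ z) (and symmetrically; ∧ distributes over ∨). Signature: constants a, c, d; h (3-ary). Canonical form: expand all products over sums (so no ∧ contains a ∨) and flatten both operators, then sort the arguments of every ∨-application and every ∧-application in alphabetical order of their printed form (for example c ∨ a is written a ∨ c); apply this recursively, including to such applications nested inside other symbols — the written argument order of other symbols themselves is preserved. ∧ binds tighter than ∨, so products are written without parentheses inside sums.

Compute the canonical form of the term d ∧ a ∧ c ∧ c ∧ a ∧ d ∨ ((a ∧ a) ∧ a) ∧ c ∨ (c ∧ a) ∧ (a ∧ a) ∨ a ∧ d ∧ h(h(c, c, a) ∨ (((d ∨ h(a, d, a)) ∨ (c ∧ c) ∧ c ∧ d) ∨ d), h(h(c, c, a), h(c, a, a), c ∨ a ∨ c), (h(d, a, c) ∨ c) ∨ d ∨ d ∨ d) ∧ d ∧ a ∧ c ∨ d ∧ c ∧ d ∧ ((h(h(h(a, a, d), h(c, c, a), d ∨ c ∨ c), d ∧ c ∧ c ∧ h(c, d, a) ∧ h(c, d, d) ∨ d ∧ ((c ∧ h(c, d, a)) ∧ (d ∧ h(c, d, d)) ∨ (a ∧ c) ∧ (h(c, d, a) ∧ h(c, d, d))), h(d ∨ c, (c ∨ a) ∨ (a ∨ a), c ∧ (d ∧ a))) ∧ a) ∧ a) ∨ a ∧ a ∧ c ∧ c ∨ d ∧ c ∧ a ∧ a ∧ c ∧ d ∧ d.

Answer: a ∧ a ∧ a ∧ c ∨ a ∧ a ∧ a ∧ c ∨ a ∧ a ∧ c ∧ c ∨ a ∧ a ∧ c ∧ c ∧ d ∧ d ∨ a ∧ a ∧ c ∧ c ∧ d ∧ d ∧ d ∨ a ∧ a ∧ c ∧ d ∧ d ∧ h(c ∧ c ∧ c ∧ d ∨ d ∨ d ∨ h(a, d, a) ∨ h(c, c, a), h(h(c, c, a), h(c, a, a), a ∨ c ∨ c), c ∨ d ∨ d ∨ d ∨ h(d, a, c)) ∨ a ∧ a ∧ c ∧ d ∧ d ∧ h(h(h(a, a, d), h(c, c, a), c ∨ c ∨ d), a ∧ c ∧ d ∧ h(c, d, a) ∧ h(c, d, d) ∨ c ∧ c ∧ d ∧ h(c, d, a) ∧ h(c, d, d) ∨ c ∧ d ∧ d ∧ h(c, d, a) ∧ h(c, d, d), h(c ∨ d, a ∨ a ∨ a ∨ c, a ∧ c ∧ d))

Derivation:
Expand products over sums:  a ∧ a ∧ c ∧ c ∧ d ∧ d ∨ a ∧ a ∧ a ∧ c ∨ a ∧ a ∧ a ∧ c ∨ a ∧ a ∧ c ∧ d ∧ d ∧ h(c ∧ c ∧ c ∧ d ∨ d ∨ d ∨ h(a, d, a) ∨ h(c, c, a), h(h(c, c, a), h(c, a, a), a ∨ c ∨ c), c ∨ d ∨ d ∨ d ∨ h(d, a, c)) ∨ a ∧ a ∧ c ∧ d ∧ d ∧ h(h(h(a, a, d), h(c, c, a), c ∨ c ∨ d), a ∧ c ∧ d ∧ h(c, d, a) ∧ h(c, d, d) ∨ c ∧ c ∧ d ∧ h(c, d, a) ∧ h(c, d, d) ∨ c ∧ d ∧ d ∧ h(c, d, a) ∧ h(c, d, d), h(c ∨ d, a ∨ a ∨ a ∨ c, a ∧ c ∧ d)) ∨ a ∧ a ∧ c ∧ c ∨ a ∧ a ∧ c ∧ c ∧ d ∧ d ∧ d
Sort:  a ∧ a ∧ a ∧ c ∨ a ∧ a ∧ a ∧ c ∨ a ∧ a ∧ c ∧ c ∨ a ∧ a ∧ c ∧ c ∧ d ∧ d ∨ a ∧ a ∧ c ∧ c ∧ d ∧ d ∧ d ∨ a ∧ a ∧ c ∧ d ∧ d ∧ h(c ∧ c ∧ c ∧ d ∨ d ∨ d ∨ h(a, d, a) ∨ h(c, c, a), h(h(c, c, a), h(c, a, a), a ∨ c ∨ c), c ∨ d ∨ d ∨ d ∨ h(d, a, c)) ∨ a ∧ a ∧ c ∧ d ∧ d ∧ h(h(h(a, a, d), h(c, c, a), c ∨ c ∨ d), a ∧ c ∧ d ∧ h(c, d, a) ∧ h(c, d, d) ∨ c ∧ c ∧ d ∧ h(c, d, a) ∧ h(c, d, d) ∨ c ∧ d ∧ d ∧ h(c, d, a) ∧ h(c, d, d), h(c ∨ d, a ∨ a ∨ a ∨ c, a ∧ c ∧ d))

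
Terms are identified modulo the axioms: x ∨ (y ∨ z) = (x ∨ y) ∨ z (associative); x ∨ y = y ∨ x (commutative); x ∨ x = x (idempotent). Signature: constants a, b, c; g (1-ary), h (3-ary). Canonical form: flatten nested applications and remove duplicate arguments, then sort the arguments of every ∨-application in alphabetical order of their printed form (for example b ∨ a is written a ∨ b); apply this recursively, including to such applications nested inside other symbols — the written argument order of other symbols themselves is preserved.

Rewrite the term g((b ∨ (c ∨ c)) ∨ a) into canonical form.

Focus inside:  (b ∨ (c ∨ c)) ∨ a
Merge nested applications:  b ∨ c ∨ c ∨ a
Drop duplicates:  drop duplicate c
Order the arguments:  a ∨ b ∨ c
Put back:  g(a ∨ b ∨ c)

Answer: g(a ∨ b ∨ c)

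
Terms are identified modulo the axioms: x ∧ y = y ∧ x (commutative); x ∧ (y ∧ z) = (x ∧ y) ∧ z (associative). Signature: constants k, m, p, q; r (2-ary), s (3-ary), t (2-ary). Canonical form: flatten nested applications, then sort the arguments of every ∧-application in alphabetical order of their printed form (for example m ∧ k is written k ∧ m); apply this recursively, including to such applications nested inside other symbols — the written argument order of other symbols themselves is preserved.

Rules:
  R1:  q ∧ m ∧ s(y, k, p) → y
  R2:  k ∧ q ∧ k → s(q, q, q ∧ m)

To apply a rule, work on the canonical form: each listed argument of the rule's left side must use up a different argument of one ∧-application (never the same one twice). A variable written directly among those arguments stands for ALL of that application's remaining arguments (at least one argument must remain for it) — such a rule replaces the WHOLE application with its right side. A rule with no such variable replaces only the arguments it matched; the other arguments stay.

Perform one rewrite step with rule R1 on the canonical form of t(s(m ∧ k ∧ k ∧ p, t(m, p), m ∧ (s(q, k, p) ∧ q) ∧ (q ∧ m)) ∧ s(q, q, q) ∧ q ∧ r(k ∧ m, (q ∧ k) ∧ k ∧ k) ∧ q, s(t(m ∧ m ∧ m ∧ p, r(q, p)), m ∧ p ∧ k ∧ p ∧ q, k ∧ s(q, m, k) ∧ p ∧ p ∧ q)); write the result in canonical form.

Canonical form:  t(q ∧ q ∧ r(k ∧ m, k ∧ k ∧ k ∧ q) ∧ s(k ∧ k ∧ m ∧ p, t(m, p), m ∧ m ∧ q ∧ q ∧ s(q, k, p)) ∧ s(q, q, q), s(t(m ∧ m ∧ m ∧ p, r(q, p)), k ∧ m ∧ p ∧ p ∧ q, k ∧ p ∧ p ∧ q ∧ s(q, m, k)))
R1 matches:  uses m, q, s(q, k, p);  y := q
Result:  t(q ∧ q ∧ r(k ∧ m, k ∧ k ∧ k ∧ q) ∧ s(k ∧ k ∧ m ∧ p, t(m, p), m ∧ q ∧ q) ∧ s(q, q, q), s(t(m ∧ m ∧ m ∧ p, r(q, p)), k ∧ m ∧ p ∧ p ∧ q, k ∧ p ∧ p ∧ q ∧ s(q, m, k)))

Answer: t(q ∧ q ∧ r(k ∧ m, k ∧ k ∧ k ∧ q) ∧ s(k ∧ k ∧ m ∧ p, t(m, p), m ∧ q ∧ q) ∧ s(q, q, q), s(t(m ∧ m ∧ m ∧ p, r(q, p)), k ∧ m ∧ p ∧ p ∧ q, k ∧ p ∧ p ∧ q ∧ s(q, m, k)))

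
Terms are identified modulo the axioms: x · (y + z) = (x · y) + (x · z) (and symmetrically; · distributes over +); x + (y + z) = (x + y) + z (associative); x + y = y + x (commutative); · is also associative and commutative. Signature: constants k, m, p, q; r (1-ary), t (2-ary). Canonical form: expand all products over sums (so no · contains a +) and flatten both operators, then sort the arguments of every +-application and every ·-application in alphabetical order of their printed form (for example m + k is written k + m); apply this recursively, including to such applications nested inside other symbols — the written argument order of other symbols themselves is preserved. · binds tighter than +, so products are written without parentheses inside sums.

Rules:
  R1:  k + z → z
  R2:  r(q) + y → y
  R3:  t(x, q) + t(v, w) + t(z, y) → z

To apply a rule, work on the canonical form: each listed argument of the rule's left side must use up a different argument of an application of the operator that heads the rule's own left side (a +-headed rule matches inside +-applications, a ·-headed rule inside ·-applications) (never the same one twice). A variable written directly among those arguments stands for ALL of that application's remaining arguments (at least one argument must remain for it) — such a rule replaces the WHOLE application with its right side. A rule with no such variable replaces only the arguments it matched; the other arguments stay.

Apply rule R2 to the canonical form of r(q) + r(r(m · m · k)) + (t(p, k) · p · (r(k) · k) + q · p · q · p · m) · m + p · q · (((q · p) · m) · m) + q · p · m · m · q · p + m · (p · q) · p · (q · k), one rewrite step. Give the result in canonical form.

Answer: k · m · p · p · q · q + k · m · p · r(k) · t(p, k) + m · m · p · p · q · q + m · m · p · p · q · q + m · m · p · p · q · q + r(r(k · m · m))

Derivation:
Canonical form:  k · m · p · p · q · q + k · m · p · r(k) · t(p, k) + m · m · p · p · q · q + m · m · p · p · q · q + m · m · p · p · q · q + r(q) + r(r(k · m · m))
Match R2:  consume r(q);  y := k · m · p · p · q · q + k · m · p · r(k) · t(p, k) + m · m · p · p · q · q + m · m · p · p · q · q + m · m · p · p · q · q + r(r(k · m · m))
The variable takes the whole remainder — replace the entire application.
Giving:  k · m · p · p · q · q + k · m · p · r(k) · t(p, k) + m · m · p · p · q · q + m · m · p · p · q · q + m · m · p · p · q · q + r(r(k · m · m))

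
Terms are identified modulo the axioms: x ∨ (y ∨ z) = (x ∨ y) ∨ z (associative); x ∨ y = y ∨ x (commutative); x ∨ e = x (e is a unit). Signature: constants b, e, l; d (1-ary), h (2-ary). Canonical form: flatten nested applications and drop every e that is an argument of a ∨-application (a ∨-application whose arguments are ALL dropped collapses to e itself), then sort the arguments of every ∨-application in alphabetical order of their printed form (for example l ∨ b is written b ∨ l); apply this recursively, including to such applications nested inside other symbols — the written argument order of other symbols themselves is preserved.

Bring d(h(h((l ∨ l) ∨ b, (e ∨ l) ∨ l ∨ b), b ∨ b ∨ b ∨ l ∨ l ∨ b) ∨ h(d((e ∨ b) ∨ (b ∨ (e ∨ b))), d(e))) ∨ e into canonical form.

Answer: d(h(d(b ∨ b ∨ b), d(e)) ∨ h(h(b ∨ l ∨ l, b ∨ l ∨ l), b ∨ b ∨ b ∨ b ∨ l ∨ l))

Derivation:
Canonicalize subterm:  d(h(h((l ∨ l) ∨ b, (e ∨ l) ∨ l ∨ b), b ∨ b ∨ b ∨ l ∨ l ∨ b) ∨ h(d((e ∨ b) ∨ (b ∨ (e ∨ b))), d(e)))  →  d(h(d(b ∨ b ∨ b), d(e)) ∨ h(h(b ∨ l ∨ l, b ∨ l ∨ l), b ∨ b ∨ b ∨ b ∨ l ∨ l))
Unit:  drop e
Order the arguments:  d(h(d(b ∨ b ∨ b), d(e)) ∨ h(h(b ∨ l ∨ l, b ∨ l ∨ l), b ∨ b ∨ b ∨ b ∨ l ∨ l))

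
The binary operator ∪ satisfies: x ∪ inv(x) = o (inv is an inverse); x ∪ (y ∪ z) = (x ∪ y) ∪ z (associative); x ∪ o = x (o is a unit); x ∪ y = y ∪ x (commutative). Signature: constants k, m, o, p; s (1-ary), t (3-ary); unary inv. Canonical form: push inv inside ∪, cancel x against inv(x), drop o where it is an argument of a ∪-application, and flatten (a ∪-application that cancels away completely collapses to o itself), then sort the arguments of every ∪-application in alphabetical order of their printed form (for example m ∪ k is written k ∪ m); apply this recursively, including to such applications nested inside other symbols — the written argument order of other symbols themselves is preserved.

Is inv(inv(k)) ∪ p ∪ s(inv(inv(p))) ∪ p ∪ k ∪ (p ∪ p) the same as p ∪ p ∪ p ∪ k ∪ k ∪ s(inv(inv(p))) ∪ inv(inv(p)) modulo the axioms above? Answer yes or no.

Left:  inv(inv(k)) ∪ p ∪ s(inv(inv(p))) ∪ p ∪ k ∪ (p ∪ p)
  Push inv inside:  distribute inv over ∪ and collapse double inv
  Collect terms:  k ∪ k ∪ p ∪ p ∪ p ∪ p ∪ s(p)
Right:  p ∪ p ∪ p ∪ k ∪ k ∪ s(inv(inv(p))) ∪ inv(inv(p))
  Push inv inside:  distribute inv over ∪ and collapse double inv
  Collect:  p ∪ p ∪ p ∪ p ∪ k ∪ k ∪ s(p)
  Sort:  k ∪ k ∪ p ∪ p ∪ p ∪ p ∪ s(p)

Answer: yes — both canonical forms are k ∪ k ∪ p ∪ p ∪ p ∪ p ∪ s(p)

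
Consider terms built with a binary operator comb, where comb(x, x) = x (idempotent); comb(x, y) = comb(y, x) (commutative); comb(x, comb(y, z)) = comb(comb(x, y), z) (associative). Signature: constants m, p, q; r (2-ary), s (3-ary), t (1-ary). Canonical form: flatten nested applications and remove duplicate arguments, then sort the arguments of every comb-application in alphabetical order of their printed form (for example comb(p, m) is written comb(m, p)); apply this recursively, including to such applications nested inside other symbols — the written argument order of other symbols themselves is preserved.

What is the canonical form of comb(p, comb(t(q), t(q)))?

Un-nest:  comb(p, t(q), t(q))
Deduplicate:  drop duplicate t(q)
Sort arguments:  comb(p, t(q))

Answer: comb(p, t(q))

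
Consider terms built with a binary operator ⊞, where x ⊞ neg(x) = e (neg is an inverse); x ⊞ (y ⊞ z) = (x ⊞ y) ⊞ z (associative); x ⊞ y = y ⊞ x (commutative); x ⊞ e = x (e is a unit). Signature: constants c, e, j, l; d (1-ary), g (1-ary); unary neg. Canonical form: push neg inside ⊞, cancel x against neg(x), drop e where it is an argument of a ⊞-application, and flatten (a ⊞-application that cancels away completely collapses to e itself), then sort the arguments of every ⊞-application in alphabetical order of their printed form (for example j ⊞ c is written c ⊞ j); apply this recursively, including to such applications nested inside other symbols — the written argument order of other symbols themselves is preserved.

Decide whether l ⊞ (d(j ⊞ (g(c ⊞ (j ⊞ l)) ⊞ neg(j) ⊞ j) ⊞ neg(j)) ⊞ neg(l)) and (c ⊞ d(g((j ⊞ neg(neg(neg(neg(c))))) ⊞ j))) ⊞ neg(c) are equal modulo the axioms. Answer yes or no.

Left:  l ⊞ (d(j ⊞ (g(c ⊞ (j ⊞ l)) ⊞ neg(j) ⊞ j) ⊞ neg(j)) ⊞ neg(l))
  Cancel inverse pairs:  l cancels
  Collect:  d(g(c ⊞ j ⊞ l))
Right:  (c ⊞ d(g((j ⊞ neg(neg(neg(neg(c))))) ⊞ j))) ⊞ neg(c)
  Push neg inside:  distribute neg over ⊞ and collapse double neg
  Cancel inverse pairs:  c cancels
  Collect terms:  d(g(c ⊞ j ⊞ j))

Answer: no — d(g(c ⊞ j ⊞ l)) vs d(g(c ⊞ j ⊞ j))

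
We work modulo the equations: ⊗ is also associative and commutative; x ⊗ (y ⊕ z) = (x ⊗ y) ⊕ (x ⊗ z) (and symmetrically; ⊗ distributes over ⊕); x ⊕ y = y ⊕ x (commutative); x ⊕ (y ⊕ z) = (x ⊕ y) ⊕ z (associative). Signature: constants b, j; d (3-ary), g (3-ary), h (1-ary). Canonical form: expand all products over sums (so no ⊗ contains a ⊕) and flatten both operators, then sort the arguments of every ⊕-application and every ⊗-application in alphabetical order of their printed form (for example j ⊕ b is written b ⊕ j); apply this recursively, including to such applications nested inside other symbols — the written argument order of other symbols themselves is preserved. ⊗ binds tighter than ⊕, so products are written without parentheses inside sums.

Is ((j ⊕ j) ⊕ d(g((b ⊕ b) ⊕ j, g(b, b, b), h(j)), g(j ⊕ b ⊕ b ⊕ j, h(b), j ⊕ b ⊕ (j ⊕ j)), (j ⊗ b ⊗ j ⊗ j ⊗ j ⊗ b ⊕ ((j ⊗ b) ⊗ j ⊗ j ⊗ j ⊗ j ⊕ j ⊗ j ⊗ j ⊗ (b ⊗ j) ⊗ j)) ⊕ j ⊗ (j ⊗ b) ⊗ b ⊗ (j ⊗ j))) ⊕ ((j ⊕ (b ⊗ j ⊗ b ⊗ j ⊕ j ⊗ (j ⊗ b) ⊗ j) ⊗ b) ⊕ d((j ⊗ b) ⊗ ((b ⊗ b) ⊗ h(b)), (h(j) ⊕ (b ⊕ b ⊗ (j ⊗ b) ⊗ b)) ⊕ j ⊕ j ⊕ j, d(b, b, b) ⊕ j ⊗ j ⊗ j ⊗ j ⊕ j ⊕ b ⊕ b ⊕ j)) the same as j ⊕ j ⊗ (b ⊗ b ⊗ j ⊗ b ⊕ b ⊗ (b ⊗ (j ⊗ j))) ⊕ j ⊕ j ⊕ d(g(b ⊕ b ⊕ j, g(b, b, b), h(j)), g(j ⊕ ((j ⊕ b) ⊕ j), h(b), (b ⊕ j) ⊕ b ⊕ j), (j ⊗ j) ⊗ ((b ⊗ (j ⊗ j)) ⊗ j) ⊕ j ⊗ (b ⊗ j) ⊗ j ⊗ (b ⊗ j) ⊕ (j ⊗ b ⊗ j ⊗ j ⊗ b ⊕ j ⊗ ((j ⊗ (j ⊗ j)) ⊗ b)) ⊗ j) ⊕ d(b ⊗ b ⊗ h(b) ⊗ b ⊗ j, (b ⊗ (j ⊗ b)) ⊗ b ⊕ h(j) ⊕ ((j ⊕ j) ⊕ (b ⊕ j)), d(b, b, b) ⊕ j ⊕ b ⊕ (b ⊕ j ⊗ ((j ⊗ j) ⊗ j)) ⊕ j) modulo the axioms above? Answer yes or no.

Left:  ((j ⊕ j) ⊕ d(g((b ⊕ b) ⊕ j, g(b, b, b), h(j)), g(j ⊕ b ⊕ b ⊕ j, h(b), j ⊕ b ⊕ (j ⊕ j)), (j ⊗ b ⊗ j ⊗ j ⊗ j ⊗ b ⊕ ((j ⊗ b) ⊗ j ⊗ j ⊗ j ⊗ j ⊕ j ⊗ j ⊗ j ⊗ (b ⊗ j) ⊗ j)) ⊕ j ⊗ (j ⊗ b) ⊗ b ⊗ (j ⊗ j))) ⊕ ((j ⊕ (b ⊗ j ⊗ b ⊗ j ⊕ j ⊗ (j ⊗ b) ⊗ j) ⊗ b) ⊕ d((j ⊗ b) ⊗ ((b ⊗ b) ⊗ h(b)), (h(j) ⊕ (b ⊕ b ⊗ (j ⊗ b) ⊗ b)) ⊕ j ⊕ j ⊕ j, d(b, b, b) ⊕ j ⊗ j ⊗ j ⊗ j ⊕ j ⊕ b ⊕ b ⊕ j))
  Expand:  j ⊕ j ⊕ d(g(b ⊕ b ⊕ j, g(b, b, b), h(j)), g(b ⊕ b ⊕ j ⊕ j, h(b), b ⊕ j ⊕ j ⊕ j), b ⊗ b ⊗ j ⊗ j ⊗ j ⊗ j ⊕ b ⊗ b ⊗ j ⊗ j ⊗ j ⊗ j ⊕ b ⊗ j ⊗ j ⊗ j ⊗ j ⊗ j ⊕ b ⊗ j ⊗ j ⊗ j ⊗ j ⊗ j) ⊕ j ⊕ b ⊗ b ⊗ b ⊗ j ⊗ j ⊕ b ⊗ b ⊗ j ⊗ j ⊗ j ⊕ d(b ⊗ b ⊗ b ⊗ h(b) ⊗ j, b ⊕ b ⊗ b ⊗ b ⊗ j ⊕ h(j) ⊕ j ⊕ j ⊕ j, b ⊕ b ⊕ d(b, b, b) ⊕ j ⊕ j ⊕ j ⊗ j ⊗ j ⊗ j)
  Sort:  b ⊗ b ⊗ b ⊗ j ⊗ j ⊕ b ⊗ b ⊗ j ⊗ j ⊗ j ⊕ d(b ⊗ b ⊗ b ⊗ h(b) ⊗ j, b ⊕ b ⊗ b ⊗ b ⊗ j ⊕ h(j) ⊕ j ⊕ j ⊕ j, b ⊕ b ⊕ d(b, b, b) ⊕ j ⊕ j ⊕ j ⊗ j ⊗ j ⊗ j) ⊕ d(g(b ⊕ b ⊕ j, g(b, b, b), h(j)), g(b ⊕ b ⊕ j ⊕ j, h(b), b ⊕ j ⊕ j ⊕ j), b ⊗ b ⊗ j ⊗ j ⊗ j ⊗ j ⊕ b ⊗ b ⊗ j ⊗ j ⊗ j ⊗ j ⊕ b ⊗ j ⊗ j ⊗ j ⊗ j ⊗ j ⊕ b ⊗ j ⊗ j ⊗ j ⊗ j ⊗ j) ⊕ j ⊕ j ⊕ j
Right:  j ⊕ j ⊗ (b ⊗ b ⊗ j ⊗ b ⊕ b ⊗ (b ⊗ (j ⊗ j))) ⊕ j ⊕ j ⊕ d(g(b ⊕ b ⊕ j, g(b, b, b), h(j)), g(j ⊕ ((j ⊕ b) ⊕ j), h(b), (b ⊕ j) ⊕ b ⊕ j), (j ⊗ j) ⊗ ((b ⊗ (j ⊗ j)) ⊗ j) ⊕ j ⊗ (b ⊗ j) ⊗ j ⊗ (b ⊗ j) ⊕ (j ⊗ b ⊗ j ⊗ j ⊗ b ⊕ j ⊗ ((j ⊗ (j ⊗ j)) ⊗ b)) ⊗ j) ⊕ d(b ⊗ b ⊗ h(b) ⊗ b ⊗ j, (b ⊗ (j ⊗ b)) ⊗ b ⊕ h(j) ⊕ ((j ⊕ j) ⊕ (b ⊕ j)), d(b, b, b) ⊕ j ⊕ b ⊕ (b ⊕ j ⊗ ((j ⊗ j) ⊗ j)) ⊕ j)
  Expand:  j ⊕ b ⊗ b ⊗ b ⊗ j ⊗ j ⊕ b ⊗ b ⊗ j ⊗ j ⊗ j ⊕ j ⊕ j ⊕ d(g(b ⊕ b ⊕ j, g(b, b, b), h(j)), g(b ⊕ j ⊕ j ⊕ j, h(b), b ⊕ b ⊕ j ⊕ j), b ⊗ b ⊗ j ⊗ j ⊗ j ⊗ j ⊕ b ⊗ b ⊗ j ⊗ j ⊗ j ⊗ j ⊕ b ⊗ j ⊗ j ⊗ j ⊗ j ⊗ j ⊕ b ⊗ j ⊗ j ⊗ j ⊗ j ⊗ j) ⊕ d(b ⊗ b ⊗ b ⊗ h(b) ⊗ j, b ⊕ b ⊗ b ⊗ b ⊗ j ⊕ h(j) ⊕ j ⊕ j ⊕ j, b ⊕ b ⊕ d(b, b, b) ⊕ j ⊕ j ⊕ j ⊗ j ⊗ j ⊗ j)
  Sort:  b ⊗ b ⊗ b ⊗ j ⊗ j ⊕ b ⊗ b ⊗ j ⊗ j ⊗ j ⊕ d(b ⊗ b ⊗ b ⊗ h(b) ⊗ j, b ⊕ b ⊗ b ⊗ b ⊗ j ⊕ h(j) ⊕ j ⊕ j ⊕ j, b ⊕ b ⊕ d(b, b, b) ⊕ j ⊕ j ⊕ j ⊗ j ⊗ j ⊗ j) ⊕ d(g(b ⊕ b ⊕ j, g(b, b, b), h(j)), g(b ⊕ j ⊕ j ⊕ j, h(b), b ⊕ b ⊕ j ⊕ j), b ⊗ b ⊗ j ⊗ j ⊗ j ⊗ j ⊕ b ⊗ b ⊗ j ⊗ j ⊗ j ⊗ j ⊕ b ⊗ j ⊗ j ⊗ j ⊗ j ⊗ j ⊕ b ⊗ j ⊗ j ⊗ j ⊗ j ⊗ j) ⊕ j ⊕ j ⊕ j

Answer: no — b ⊗ b ⊗ b ⊗ j ⊗ j ⊕ b ⊗ b ⊗ j ⊗ j ⊗ j ⊕ d(b ⊗ b ⊗ b ⊗ h(b) ⊗ j, b ⊕ b ⊗ b ⊗ b ⊗ j ⊕ h(j) ⊕ j ⊕ j ⊕ j, b ⊕ b ⊕ d(b, b, b) ⊕ j ⊕ j ⊕ j ⊗ j ⊗ j ⊗ j) ⊕ d(g(b ⊕ b ⊕ j, g(b, b, b), h(j)), g(b ⊕ b ⊕ j ⊕ j, h(b), b ⊕ j ⊕ j ⊕ j), b ⊗ b ⊗ j ⊗ j ⊗ j ⊗ j ⊕ b ⊗ b ⊗ j ⊗ j ⊗ j ⊗ j ⊕ b ⊗ j ⊗ j ⊗ j ⊗ j ⊗ j ⊕ b ⊗ j ⊗ j ⊗ j ⊗ j ⊗ j) ⊕ j ⊕ j ⊕ j vs b ⊗ b ⊗ b ⊗ j ⊗ j ⊕ b ⊗ b ⊗ j ⊗ j ⊗ j ⊕ d(b ⊗ b ⊗ b ⊗ h(b) ⊗ j, b ⊕ b ⊗ b ⊗ b ⊗ j ⊕ h(j) ⊕ j ⊕ j ⊕ j, b ⊕ b ⊕ d(b, b, b) ⊕ j ⊕ j ⊕ j ⊗ j ⊗ j ⊗ j) ⊕ d(g(b ⊕ b ⊕ j, g(b, b, b), h(j)), g(b ⊕ j ⊕ j ⊕ j, h(b), b ⊕ b ⊕ j ⊕ j), b ⊗ b ⊗ j ⊗ j ⊗ j ⊗ j ⊕ b ⊗ b ⊗ j ⊗ j ⊗ j ⊗ j ⊕ b ⊗ j ⊗ j ⊗ j ⊗ j ⊗ j ⊕ b ⊗ j ⊗ j ⊗ j ⊗ j ⊗ j) ⊕ j ⊕ j ⊕ j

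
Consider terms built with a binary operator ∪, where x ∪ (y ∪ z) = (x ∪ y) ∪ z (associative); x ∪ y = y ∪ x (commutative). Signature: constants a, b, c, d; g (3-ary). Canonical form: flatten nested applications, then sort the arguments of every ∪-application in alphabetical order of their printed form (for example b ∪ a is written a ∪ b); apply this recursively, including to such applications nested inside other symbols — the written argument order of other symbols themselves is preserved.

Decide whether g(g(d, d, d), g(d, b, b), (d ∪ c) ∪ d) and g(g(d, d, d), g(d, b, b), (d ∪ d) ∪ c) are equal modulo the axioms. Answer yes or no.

Answer: yes — both canonical forms are g(g(d, d, d), g(d, b, b), c ∪ d ∪ d)

Derivation:
Left:  g(g(d, d, d), g(d, b, b), (d ∪ c) ∪ d)
  Work inside:  (d ∪ c) ∪ d
  Flatten:  d ∪ c ∪ d
  Order the arguments:  c ∪ d ∪ d
  Put back:  g(g(d, d, d), g(d, b, b), c ∪ d ∪ d)
Right:  g(g(d, d, d), g(d, b, b), (d ∪ d) ∪ c)
  Descend into:  (d ∪ d) ∪ c
  Un-nest:  d ∪ d ∪ c
  Sort arguments:  c ∪ d ∪ d
  Put back:  g(g(d, d, d), g(d, b, b), c ∪ d ∪ d)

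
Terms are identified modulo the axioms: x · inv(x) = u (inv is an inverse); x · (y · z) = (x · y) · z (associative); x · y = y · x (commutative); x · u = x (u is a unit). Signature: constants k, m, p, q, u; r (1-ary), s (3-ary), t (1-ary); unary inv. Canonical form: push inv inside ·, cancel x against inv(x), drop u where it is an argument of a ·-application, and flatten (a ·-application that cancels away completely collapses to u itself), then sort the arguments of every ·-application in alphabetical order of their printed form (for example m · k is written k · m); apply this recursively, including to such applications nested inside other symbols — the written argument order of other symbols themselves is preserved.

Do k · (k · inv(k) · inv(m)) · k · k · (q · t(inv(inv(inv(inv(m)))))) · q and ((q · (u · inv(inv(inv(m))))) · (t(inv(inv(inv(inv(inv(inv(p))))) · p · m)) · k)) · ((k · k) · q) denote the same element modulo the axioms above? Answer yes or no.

Left:  k · (k · inv(k) · inv(m)) · k · k · (q · t(inv(inv(inv(inv(m)))))) · q
  Push inv inside:  distribute inv over · and collapse double inv
  Collect:  k · k · k · inv(m) · q · q · t(m)
  Order the arguments:  inv(m) · k · k · k · q · q · t(m)
Right:  ((q · (u · inv(inv(inv(m))))) · (t(inv(inv(inv(inv(inv(inv(p))))) · p · m)) · k)) · ((k · k) · q)
  Push inv inside:  distribute inv over · and collapse double inv
  Combine occurrences:  q · q · inv(m) · t(inv(m)) · k · k · k
  Sort arguments:  inv(m) · k · k · k · q · q · t(inv(m))

Answer: no — inv(m) · k · k · k · q · q · t(m) vs inv(m) · k · k · k · q · q · t(inv(m))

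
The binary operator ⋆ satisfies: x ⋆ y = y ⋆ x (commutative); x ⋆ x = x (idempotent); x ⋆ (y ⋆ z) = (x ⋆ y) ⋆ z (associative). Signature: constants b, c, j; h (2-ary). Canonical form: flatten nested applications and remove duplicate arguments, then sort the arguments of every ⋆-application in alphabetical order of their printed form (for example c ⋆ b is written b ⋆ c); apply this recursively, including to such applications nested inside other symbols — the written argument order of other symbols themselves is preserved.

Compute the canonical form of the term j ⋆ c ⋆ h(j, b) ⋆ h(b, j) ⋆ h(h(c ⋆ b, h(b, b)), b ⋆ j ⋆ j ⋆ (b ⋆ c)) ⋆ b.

Answer: b ⋆ c ⋆ h(b, j) ⋆ h(h(b ⋆ c, h(b, b)), b ⋆ c ⋆ j) ⋆ h(j, b) ⋆ j

Derivation:
Canonicalize subterm:  h(h(c ⋆ b, h(b, b)), b ⋆ j ⋆ j ⋆ (b ⋆ c))  →  h(h(b ⋆ c, h(b, b)), b ⋆ c ⋆ j)
Order the arguments:  b ⋆ c ⋆ h(b, j) ⋆ h(h(b ⋆ c, h(b, b)), b ⋆ c ⋆ j) ⋆ h(j, b) ⋆ j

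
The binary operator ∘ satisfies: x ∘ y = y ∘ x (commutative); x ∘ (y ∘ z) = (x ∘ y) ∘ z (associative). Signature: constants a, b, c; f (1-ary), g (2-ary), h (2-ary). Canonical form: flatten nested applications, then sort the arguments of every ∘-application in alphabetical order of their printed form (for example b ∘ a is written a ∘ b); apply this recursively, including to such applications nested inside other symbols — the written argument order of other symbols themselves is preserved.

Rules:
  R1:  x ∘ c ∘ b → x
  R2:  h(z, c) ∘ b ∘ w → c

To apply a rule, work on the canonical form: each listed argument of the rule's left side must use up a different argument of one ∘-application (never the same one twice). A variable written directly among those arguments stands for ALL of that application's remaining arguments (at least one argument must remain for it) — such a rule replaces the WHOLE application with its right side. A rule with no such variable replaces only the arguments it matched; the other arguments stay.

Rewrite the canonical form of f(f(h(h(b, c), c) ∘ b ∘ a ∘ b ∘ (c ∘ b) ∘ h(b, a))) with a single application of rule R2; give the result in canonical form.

Canonical form:  f(f(a ∘ b ∘ b ∘ b ∘ c ∘ h(b, a) ∘ h(h(b, c), c)))
Match R2:  consume b, h(h(b, c), c);  w := a ∘ b ∘ b ∘ c ∘ h(b, a), z := h(b, c)
The extension variable absorbs all remaining arguments, so the whole application is rewritten.
New term:  f(f(c))

Answer: f(f(c))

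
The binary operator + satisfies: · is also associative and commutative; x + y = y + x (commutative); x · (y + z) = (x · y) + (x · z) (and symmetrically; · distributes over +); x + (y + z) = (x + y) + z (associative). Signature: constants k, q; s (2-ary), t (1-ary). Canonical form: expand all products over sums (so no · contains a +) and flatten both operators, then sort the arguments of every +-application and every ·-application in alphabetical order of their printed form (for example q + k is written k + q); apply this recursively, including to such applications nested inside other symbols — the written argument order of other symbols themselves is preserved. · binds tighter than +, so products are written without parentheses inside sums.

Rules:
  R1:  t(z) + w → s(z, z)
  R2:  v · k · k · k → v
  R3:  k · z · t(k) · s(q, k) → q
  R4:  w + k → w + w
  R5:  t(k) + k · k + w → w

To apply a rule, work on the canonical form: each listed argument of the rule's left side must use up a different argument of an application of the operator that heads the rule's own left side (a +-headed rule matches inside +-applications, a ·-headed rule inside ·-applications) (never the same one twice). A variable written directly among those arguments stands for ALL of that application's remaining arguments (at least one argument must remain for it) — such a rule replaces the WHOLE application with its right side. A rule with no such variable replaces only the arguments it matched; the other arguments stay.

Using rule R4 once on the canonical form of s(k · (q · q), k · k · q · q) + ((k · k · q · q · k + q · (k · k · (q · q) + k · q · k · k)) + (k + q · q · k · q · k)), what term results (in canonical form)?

Canonical form:  k + k · k · k · q · q + k · k · k · q · q + k · k · q · q · q + k · k · q · q · q + s(k · q · q, k · k · q · q)
R4 matches:  uses k;  w := k · k · k · q · q + k · k · k · q · q + k · k · q · q · q + k · k · q · q · q + s(k · q · q, k · k · q · q)
The extension variable absorbs all remaining arguments, so the whole application is rewritten.
Giving:  k · k · k · q · q + k · k · k · q · q + k · k · k · q · q + k · k · k · q · q + k · k · q · q · q + k · k · q · q · q + k · k · q · q · q + k · k · q · q · q + s(k · q · q, k · k · q · q) + s(k · q · q, k · k · q · q)

Answer: k · k · k · q · q + k · k · k · q · q + k · k · k · q · q + k · k · k · q · q + k · k · q · q · q + k · k · q · q · q + k · k · q · q · q + k · k · q · q · q + s(k · q · q, k · k · q · q) + s(k · q · q, k · k · q · q)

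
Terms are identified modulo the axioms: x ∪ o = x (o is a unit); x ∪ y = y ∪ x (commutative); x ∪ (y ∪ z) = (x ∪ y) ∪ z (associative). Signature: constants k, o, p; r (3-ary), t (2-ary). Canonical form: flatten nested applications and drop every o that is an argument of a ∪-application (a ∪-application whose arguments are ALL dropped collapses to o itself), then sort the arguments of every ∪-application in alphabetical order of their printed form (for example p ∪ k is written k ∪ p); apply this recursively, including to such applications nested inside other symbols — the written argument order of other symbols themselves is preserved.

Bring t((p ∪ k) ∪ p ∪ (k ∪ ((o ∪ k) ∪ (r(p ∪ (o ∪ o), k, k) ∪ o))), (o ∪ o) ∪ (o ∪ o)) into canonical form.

Answer: t(k ∪ k ∪ k ∪ p ∪ p ∪ r(p, k, k), o)

Derivation:
Descend into:  (p ∪ k) ∪ p ∪ (k ∪ ((o ∪ k) ∪ (r(p ∪ (o ∪ o), k, k) ∪ o)))
Un-nest:  p ∪ k ∪ p ∪ k ∪ o ∪ k ∪ r(p ∪ (o ∪ o), k, k) ∪ o
Inside:  r(p ∪ (o ∪ o), k, k)  →  r(p, k, k)
Units out:  drop o (×2)
Sort:  k ∪ k ∪ k ∪ p ∪ p ∪ r(p, k, k)
Rebuild:  t(k ∪ k ∪ k ∪ p ∪ p ∪ r(p, k, k), o)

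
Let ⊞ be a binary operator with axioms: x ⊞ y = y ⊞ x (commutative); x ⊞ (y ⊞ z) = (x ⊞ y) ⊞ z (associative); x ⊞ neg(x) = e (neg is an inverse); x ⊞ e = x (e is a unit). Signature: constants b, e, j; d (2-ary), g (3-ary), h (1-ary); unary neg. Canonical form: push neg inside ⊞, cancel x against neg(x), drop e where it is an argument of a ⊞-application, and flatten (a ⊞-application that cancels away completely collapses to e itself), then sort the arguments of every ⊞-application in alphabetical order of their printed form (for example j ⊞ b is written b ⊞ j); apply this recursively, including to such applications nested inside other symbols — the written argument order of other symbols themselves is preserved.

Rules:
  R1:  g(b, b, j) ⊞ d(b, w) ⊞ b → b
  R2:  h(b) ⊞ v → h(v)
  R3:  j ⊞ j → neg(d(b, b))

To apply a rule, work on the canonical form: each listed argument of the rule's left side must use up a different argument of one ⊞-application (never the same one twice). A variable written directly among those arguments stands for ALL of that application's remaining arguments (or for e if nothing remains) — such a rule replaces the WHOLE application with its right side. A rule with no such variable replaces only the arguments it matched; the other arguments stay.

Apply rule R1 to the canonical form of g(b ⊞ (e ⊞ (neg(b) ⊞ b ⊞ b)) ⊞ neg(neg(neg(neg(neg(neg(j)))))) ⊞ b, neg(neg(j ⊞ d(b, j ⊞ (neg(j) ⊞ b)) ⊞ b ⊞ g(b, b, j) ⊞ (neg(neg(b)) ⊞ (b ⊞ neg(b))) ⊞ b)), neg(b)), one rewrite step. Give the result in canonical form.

Canonical form:  g(b ⊞ b ⊞ b ⊞ j, b ⊞ b ⊞ b ⊞ d(b, b) ⊞ g(b, b, j) ⊞ j, neg(b))
Match R1:  consume b, d(b, b), g(b, b, j);  w := b
Giving:  g(b ⊞ b ⊞ b ⊞ j, b ⊞ b ⊞ b ⊞ j, neg(b))

Answer: g(b ⊞ b ⊞ b ⊞ j, b ⊞ b ⊞ b ⊞ j, neg(b))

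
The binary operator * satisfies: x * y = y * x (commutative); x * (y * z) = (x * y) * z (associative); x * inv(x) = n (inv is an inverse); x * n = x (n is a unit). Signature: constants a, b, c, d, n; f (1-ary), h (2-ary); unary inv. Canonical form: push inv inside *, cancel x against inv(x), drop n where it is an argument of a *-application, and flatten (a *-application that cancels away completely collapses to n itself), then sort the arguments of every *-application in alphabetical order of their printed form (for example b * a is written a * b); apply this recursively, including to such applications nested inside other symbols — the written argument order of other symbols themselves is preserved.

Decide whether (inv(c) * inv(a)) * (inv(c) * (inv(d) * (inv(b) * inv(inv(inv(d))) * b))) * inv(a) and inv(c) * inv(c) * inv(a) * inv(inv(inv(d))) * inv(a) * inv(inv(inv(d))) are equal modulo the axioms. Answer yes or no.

Answer: yes — both canonical forms are inv(a) * inv(a) * inv(c) * inv(c) * inv(d) * inv(d)

Derivation:
Left:  (inv(c) * inv(a)) * (inv(c) * (inv(d) * (inv(b) * inv(inv(inv(d))) * b))) * inv(a)
  Push inv inside:  distribute inv over * and collapse double inv
  Cancel inverse pairs:  b cancels
  Collect terms:  inv(c) * inv(c) * inv(a) * inv(a) * inv(d) * inv(d)
  Order the arguments:  inv(a) * inv(a) * inv(c) * inv(c) * inv(d) * inv(d)
Right:  inv(c) * inv(c) * inv(a) * inv(inv(inv(d))) * inv(a) * inv(inv(inv(d)))
  Push inv inside:  distribute inv over * and collapse double inv
  Collect:  inv(c) * inv(c) * inv(a) * inv(a) * inv(d) * inv(d)
  Order the arguments:  inv(a) * inv(a) * inv(c) * inv(c) * inv(d) * inv(d)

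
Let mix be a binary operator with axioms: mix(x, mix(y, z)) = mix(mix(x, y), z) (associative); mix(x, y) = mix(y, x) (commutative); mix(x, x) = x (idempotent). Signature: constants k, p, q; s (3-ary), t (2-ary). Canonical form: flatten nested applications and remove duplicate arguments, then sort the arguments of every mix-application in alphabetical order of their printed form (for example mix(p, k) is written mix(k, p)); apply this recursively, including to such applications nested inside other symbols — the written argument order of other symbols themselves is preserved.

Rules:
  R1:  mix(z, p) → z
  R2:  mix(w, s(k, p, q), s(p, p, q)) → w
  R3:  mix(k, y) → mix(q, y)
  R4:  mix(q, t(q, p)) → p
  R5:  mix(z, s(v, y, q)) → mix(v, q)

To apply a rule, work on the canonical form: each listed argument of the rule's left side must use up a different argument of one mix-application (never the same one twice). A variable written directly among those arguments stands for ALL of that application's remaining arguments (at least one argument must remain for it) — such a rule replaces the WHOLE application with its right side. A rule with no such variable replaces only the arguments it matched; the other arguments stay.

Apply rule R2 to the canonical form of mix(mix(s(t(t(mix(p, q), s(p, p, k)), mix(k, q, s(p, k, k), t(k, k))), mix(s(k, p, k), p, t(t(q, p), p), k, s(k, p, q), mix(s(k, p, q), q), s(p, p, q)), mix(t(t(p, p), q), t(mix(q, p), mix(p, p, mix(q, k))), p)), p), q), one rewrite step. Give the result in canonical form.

Canonical form:  mix(p, q, s(t(t(mix(p, q), s(p, p, k)), mix(k, q, s(p, k, k), t(k, k))), mix(k, p, q, s(k, p, k), s(k, p, q), s(p, p, q), t(t(q, p), p)), mix(p, t(mix(p, q), mix(k, p, q)), t(t(p, p), q))))
Apply R2:  consuming s(k, p, q), s(p, p, q);  w := mix(k, p, q, s(k, p, k), t(t(q, p), p))
Every leftover argument binds to the variable; the entire application is replaced.
Result:  mix(p, q, s(t(t(mix(p, q), s(p, p, k)), mix(k, q, s(p, k, k), t(k, k))), mix(k, p, q, s(k, p, k), t(t(q, p), p)), mix(p, t(mix(p, q), mix(k, p, q)), t(t(p, p), q))))

Answer: mix(p, q, s(t(t(mix(p, q), s(p, p, k)), mix(k, q, s(p, k, k), t(k, k))), mix(k, p, q, s(k, p, k), t(t(q, p), p)), mix(p, t(mix(p, q), mix(k, p, q)), t(t(p, p), q))))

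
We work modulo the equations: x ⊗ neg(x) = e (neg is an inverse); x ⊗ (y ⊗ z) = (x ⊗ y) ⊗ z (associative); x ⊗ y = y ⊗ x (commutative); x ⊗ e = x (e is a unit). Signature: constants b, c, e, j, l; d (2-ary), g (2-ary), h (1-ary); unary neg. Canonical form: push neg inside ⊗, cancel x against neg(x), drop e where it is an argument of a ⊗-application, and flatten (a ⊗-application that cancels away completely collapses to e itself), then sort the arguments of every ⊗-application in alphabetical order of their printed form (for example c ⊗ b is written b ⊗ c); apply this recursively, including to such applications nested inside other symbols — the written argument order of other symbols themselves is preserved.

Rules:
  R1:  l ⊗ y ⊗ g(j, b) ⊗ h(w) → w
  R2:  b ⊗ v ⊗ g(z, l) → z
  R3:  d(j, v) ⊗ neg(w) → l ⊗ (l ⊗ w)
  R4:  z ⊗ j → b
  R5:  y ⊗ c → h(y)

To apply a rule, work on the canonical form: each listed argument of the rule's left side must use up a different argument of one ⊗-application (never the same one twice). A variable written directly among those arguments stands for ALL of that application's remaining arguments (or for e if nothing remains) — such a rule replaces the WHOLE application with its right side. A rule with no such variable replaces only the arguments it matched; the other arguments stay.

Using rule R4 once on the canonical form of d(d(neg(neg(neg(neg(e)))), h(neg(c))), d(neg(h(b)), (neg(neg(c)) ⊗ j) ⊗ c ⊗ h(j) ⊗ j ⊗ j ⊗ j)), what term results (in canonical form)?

Answer: d(d(e, h(neg(c))), d(neg(h(b)), b))

Derivation:
Canonical form:  d(d(e, h(neg(c))), d(neg(h(b)), c ⊗ c ⊗ h(j) ⊗ j ⊗ j ⊗ j ⊗ j))
R4 matches:  uses j;  z := c ⊗ c ⊗ h(j) ⊗ j ⊗ j ⊗ j
The extension variable absorbs all remaining arguments, so the whole application is rewritten.
Giving:  d(d(e, h(neg(c))), d(neg(h(b)), b))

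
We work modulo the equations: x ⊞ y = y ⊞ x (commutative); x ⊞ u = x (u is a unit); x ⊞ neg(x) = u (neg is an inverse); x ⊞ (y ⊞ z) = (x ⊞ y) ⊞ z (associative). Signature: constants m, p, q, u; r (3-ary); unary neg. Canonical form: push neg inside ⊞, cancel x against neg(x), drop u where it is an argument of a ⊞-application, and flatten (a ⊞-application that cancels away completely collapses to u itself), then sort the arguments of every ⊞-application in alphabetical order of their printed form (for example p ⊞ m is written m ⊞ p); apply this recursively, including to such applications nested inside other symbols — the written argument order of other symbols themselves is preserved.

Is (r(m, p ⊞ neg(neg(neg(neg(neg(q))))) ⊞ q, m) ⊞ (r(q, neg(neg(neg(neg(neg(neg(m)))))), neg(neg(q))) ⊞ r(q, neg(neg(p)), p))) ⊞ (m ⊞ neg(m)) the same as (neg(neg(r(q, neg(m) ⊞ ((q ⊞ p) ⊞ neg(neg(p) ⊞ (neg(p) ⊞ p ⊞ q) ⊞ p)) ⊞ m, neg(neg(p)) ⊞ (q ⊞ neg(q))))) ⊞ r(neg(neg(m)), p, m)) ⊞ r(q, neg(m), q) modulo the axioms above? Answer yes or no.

Answer: no — r(m, p, m) ⊞ r(q, m, q) ⊞ r(q, p, p) vs r(m, p, m) ⊞ r(q, neg(m), q) ⊞ r(q, p, p)

Derivation:
Left:  (r(m, p ⊞ neg(neg(neg(neg(neg(q))))) ⊞ q, m) ⊞ (r(q, neg(neg(neg(neg(neg(neg(m)))))), neg(neg(q))) ⊞ r(q, neg(neg(p)), p))) ⊞ (m ⊞ neg(m))
  Push neg inside:  distribute neg over ⊞ and collapse double neg
  Cancel inverse pairs:  m cancels
  Collect terms:  r(m, p, m) ⊞ r(q, m, q) ⊞ r(q, p, p)
Right:  (neg(neg(r(q, neg(m) ⊞ ((q ⊞ p) ⊞ neg(neg(p) ⊞ (neg(p) ⊞ p ⊞ q) ⊞ p)) ⊞ m, neg(neg(p)) ⊞ (q ⊞ neg(q))))) ⊞ r(neg(neg(m)), p, m)) ⊞ r(q, neg(m), q)
  Push neg inside:  distribute neg over ⊞ and collapse double neg
  Collect terms:  r(q, p, p) ⊞ r(m, p, m) ⊞ r(q, neg(m), q)
  Sort:  r(m, p, m) ⊞ r(q, neg(m), q) ⊞ r(q, p, p)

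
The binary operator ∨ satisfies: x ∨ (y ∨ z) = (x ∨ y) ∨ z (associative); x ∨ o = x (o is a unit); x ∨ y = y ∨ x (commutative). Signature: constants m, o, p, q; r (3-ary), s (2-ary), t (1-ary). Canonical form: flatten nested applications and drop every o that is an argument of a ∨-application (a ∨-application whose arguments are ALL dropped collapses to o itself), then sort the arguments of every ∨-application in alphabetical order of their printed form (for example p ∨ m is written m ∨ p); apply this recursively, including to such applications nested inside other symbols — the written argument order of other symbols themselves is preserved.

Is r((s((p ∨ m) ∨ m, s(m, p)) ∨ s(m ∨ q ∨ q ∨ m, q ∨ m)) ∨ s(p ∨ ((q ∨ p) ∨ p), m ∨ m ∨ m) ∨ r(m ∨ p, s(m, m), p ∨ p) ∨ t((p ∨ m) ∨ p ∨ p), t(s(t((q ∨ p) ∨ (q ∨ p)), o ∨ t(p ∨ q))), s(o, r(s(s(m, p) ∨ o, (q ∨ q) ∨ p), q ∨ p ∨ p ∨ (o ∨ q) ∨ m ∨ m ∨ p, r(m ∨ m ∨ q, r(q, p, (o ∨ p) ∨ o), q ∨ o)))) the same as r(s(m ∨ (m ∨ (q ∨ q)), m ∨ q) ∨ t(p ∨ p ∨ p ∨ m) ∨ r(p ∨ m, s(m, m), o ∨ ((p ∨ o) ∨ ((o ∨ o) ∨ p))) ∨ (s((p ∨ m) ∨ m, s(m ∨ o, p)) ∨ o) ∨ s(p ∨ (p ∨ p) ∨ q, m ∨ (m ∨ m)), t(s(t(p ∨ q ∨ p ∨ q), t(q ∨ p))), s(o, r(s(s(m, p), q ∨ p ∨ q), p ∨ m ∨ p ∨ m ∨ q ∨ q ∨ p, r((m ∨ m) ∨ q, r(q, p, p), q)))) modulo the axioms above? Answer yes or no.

Answer: yes — both canonical forms are r(r(m ∨ p, s(m, m), p ∨ p) ∨ s(m ∨ m ∨ p, s(m, p)) ∨ s(m ∨ m ∨ q ∨ q, m ∨ q) ∨ s(p ∨ p ∨ p ∨ q, m ∨ m ∨ m) ∨ t(m ∨ p ∨ p ∨ p), t(s(t(p ∨ p ∨ q ∨ q), t(p ∨ q))), s(o, r(s(s(m, p), p ∨ q ∨ q), m ∨ m ∨ p ∨ p ∨ p ∨ q ∨ q, r(m ∨ m ∨ q, r(q, p, p), q))))

Derivation:
Left:  r((s((p ∨ m) ∨ m, s(m, p)) ∨ s(m ∨ q ∨ q ∨ m, q ∨ m)) ∨ s(p ∨ ((q ∨ p) ∨ p), m ∨ m ∨ m) ∨ r(m ∨ p, s(m, m), p ∨ p) ∨ t((p ∨ m) ∨ p ∨ p), t(s(t((q ∨ p) ∨ (q ∨ p)), o ∨ t(p ∨ q))), s(o, r(s(s(m, p) ∨ o, (q ∨ q) ∨ p), q ∨ p ∨ p ∨ (o ∨ q) ∨ m ∨ m ∨ p, r(m ∨ m ∨ q, r(q, p, (o ∨ p) ∨ o), q ∨ o))))
  Focus inside:  (s((p ∨ m) ∨ m, s(m, p)) ∨ s(m ∨ q ∨ q ∨ m, q ∨ m)) ∨ s(p ∨ ((q ∨ p) ∨ p), m ∨ m ∨ m) ∨ r(m ∨ p, s(m, m), p ∨ p) ∨ t((p ∨ m) ∨ p ∨ p)
  Un-nest:  s((p ∨ m) ∨ m, s(m, p)) ∨ s(m ∨ q ∨ q ∨ m, q ∨ m) ∨ s(p ∨ ((q ∨ p) ∨ p), m ∨ m ∨ m) ∨ r(m ∨ p, s(m, m), p ∨ p) ∨ t((p ∨ m) ∨ p ∨ p)
  Simplify inside:  s((p ∨ m) ∨ m, s(m, p))  →  s(m ∨ m ∨ p, s(m, p))
  Inside:  s(m ∨ q ∨ q ∨ m, q ∨ m)  →  s(m ∨ m ∨ q ∨ q, m ∨ q)
  Simplify inside:  s(p ∨ ((q ∨ p) ∨ p), m ∨ m ∨ m)  →  s(p ∨ p ∨ p ∨ q, m ∨ m ∨ m)
  Sort arguments:  r(m ∨ p, s(m, m), p ∨ p) ∨ s(m ∨ m ∨ p, s(m, p)) ∨ s(m ∨ m ∨ q ∨ q, m ∨ q) ∨ s(p ∨ p ∨ p ∨ q, m ∨ m ∨ m) ∨ t(m ∨ p ∨ p ∨ p)
  Rebuild:  r(r(m ∨ p, s(m, m), p ∨ p) ∨ s(m ∨ m ∨ p, s(m, p)) ∨ s(m ∨ m ∨ q ∨ q, m ∨ q) ∨ s(p ∨ p ∨ p ∨ q, m ∨ m ∨ m) ∨ t(m ∨ p ∨ p ∨ p), t(s(t(p ∨ p ∨ q ∨ q), t(p ∨ q))), s(o, r(s(s(m, p), p ∨ q ∨ q), m ∨ m ∨ p ∨ p ∨ p ∨ q ∨ q, r(m ∨ m ∨ q, r(q, p, p), q))))
Right:  r(s(m ∨ (m ∨ (q ∨ q)), m ∨ q) ∨ t(p ∨ p ∨ p ∨ m) ∨ r(p ∨ m, s(m, m), o ∨ ((p ∨ o) ∨ ((o ∨ o) ∨ p))) ∨ (s((p ∨ m) ∨ m, s(m ∨ o, p)) ∨ o) ∨ s(p ∨ (p ∨ p) ∨ q, m ∨ (m ∨ m)), t(s(t(p ∨ q ∨ p ∨ q), t(q ∨ p))), s(o, r(s(s(m, p), q ∨ p ∨ q), p ∨ m ∨ p ∨ m ∨ q ∨ q ∨ p, r((m ∨ m) ∨ q, r(q, p, p), q))))
  Descend into:  s(m ∨ (m ∨ (q ∨ q)), m ∨ q) ∨ t(p ∨ p ∨ p ∨ m) ∨ r(p ∨ m, s(m, m), o ∨ ((p ∨ o) ∨ ((o ∨ o) ∨ p))) ∨ (s((p ∨ m) ∨ m, s(m ∨ o, p)) ∨ o) ∨ s(p ∨ (p ∨ p) ∨ q, m ∨ (m ∨ m))
  Merge nested applications:  s(m ∨ (m ∨ (q ∨ q)), m ∨ q) ∨ t(p ∨ p ∨ p ∨ m) ∨ r(p ∨ m, s(m, m), o ∨ ((p ∨ o) ∨ ((o ∨ o) ∨ p))) ∨ s((p ∨ m) ∨ m, s(m ∨ o, p)) ∨ o ∨ s(p ∨ (p ∨ p) ∨ q, m ∨ (m ∨ m))
  Simplify inside:  s(m ∨ (m ∨ (q ∨ q)), m ∨ q)  →  s(m ∨ m ∨ q ∨ q, m ∨ q)
  Canonicalize subterm:  t(p ∨ p ∨ p ∨ m)  →  t(m ∨ p ∨ p ∨ p)
  Inside:  r(p ∨ m, s(m, m), o ∨ ((p ∨ o) ∨ ((o ∨ o) ∨ p)))  →  r(m ∨ p, s(m, m), p ∨ p)
  Drop the unit:  drop o
  Sort:  r(m ∨ p, s(m, m), p ∨ p) ∨ s(m ∨ m ∨ p, s(m, p)) ∨ s(m ∨ m ∨ q ∨ q, m ∨ q) ∨ s(p ∨ p ∨ p ∨ q, m ∨ m ∨ m) ∨ t(m ∨ p ∨ p ∨ p)
  Reassemble:  r(r(m ∨ p, s(m, m), p ∨ p) ∨ s(m ∨ m ∨ p, s(m, p)) ∨ s(m ∨ m ∨ q ∨ q, m ∨ q) ∨ s(p ∨ p ∨ p ∨ q, m ∨ m ∨ m) ∨ t(m ∨ p ∨ p ∨ p), t(s(t(p ∨ p ∨ q ∨ q), t(p ∨ q))), s(o, r(s(s(m, p), p ∨ q ∨ q), m ∨ m ∨ p ∨ p ∨ p ∨ q ∨ q, r(m ∨ m ∨ q, r(q, p, p), q))))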